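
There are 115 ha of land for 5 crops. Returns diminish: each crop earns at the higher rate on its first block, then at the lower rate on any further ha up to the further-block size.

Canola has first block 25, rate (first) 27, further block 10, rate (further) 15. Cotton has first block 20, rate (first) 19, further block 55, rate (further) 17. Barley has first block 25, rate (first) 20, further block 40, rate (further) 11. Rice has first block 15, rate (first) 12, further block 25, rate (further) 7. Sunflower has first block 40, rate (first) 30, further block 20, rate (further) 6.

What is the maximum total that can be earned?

2840

Order all 10 blocks by rate: Sunflower/first 30 > Canola/first 27 > Barley/first 20 > Cotton/first 19 > Cotton/second 17 > Canola/second 15 > Rice/first 12 > Barley/second 11 > Rice/second 7 > Sunflower/second 6.
Fill Sunflower first block (40 at 30) → 75 left.
Canola/first (27): +25 → 50 left.
Fill Barley first block (25 at 20) → 25 left.
Cotton/first (19): +20 → 5 left.
Cotton/second: +5 of 55 at 17; pool empty.
Total = 30×40 + 27×25 + 20×25 + 19×20 + 17×5 = 2840.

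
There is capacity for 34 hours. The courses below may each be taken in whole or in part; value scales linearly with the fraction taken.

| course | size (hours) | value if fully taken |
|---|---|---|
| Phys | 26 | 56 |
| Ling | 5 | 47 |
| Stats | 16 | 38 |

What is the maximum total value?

Best value per unit of size first: Ling 47/5≈9.4, Stats 38/16≈2.38, Phys 56/26≈2.15.
All 5 hours of Ling fit (value 47) → 29 remain.
All 16 hours of Stats fit (value 38) → 13 remain.
13 hours left: a 13/26 share of Phys gives 56×13/26 = 28.
Total value = 113.

113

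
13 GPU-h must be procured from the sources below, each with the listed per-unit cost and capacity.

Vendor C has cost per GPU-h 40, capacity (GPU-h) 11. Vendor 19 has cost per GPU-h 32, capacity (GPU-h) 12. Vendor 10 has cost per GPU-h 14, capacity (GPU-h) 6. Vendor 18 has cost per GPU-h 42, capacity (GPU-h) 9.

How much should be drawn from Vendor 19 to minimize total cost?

7

Cheapest first:
Vendor 10 at 14: take all 6 GPU-h — 7 still needed.
Take 7 from Vendor 19 at 32 to finish.
Vendor C, Vendor 18: unused.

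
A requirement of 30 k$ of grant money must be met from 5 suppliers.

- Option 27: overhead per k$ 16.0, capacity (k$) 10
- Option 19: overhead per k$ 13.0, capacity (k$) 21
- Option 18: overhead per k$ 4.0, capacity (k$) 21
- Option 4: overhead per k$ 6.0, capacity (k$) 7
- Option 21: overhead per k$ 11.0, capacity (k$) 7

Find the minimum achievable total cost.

Use suppliers in increasing cost order.
Option 18 (4.0): use full 21 — 9 k$ to go.
Option 4 (6.0): use full 7 — 2 k$ to go.
Option 21 at 11.0: take 2 of its 7 — requirement met.
Option 19, Option 27: unused.
Cost = 21×4.0 + 7×6.0 + 2×11.0 = 148.

148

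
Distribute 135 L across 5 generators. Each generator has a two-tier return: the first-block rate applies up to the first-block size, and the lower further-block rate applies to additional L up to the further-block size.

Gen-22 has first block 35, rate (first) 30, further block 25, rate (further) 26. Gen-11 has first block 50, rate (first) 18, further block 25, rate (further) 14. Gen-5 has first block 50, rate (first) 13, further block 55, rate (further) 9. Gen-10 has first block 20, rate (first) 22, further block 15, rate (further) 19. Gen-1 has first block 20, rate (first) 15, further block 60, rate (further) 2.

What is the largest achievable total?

Rank every tier by rate: Gen-22/T1 30 > Gen-22/T2 26 > Gen-10/T1 22 > Gen-10/T2 19 > Gen-11/T1 18 > Gen-1/T1 15 > Gen-11/T2 14 > Gen-5/T1 13 > Gen-5/T2 9 > Gen-1/T2 2.
Gen-22 T1 at 30: fill all 35 → 100 left.
Gen-22 T2 at 26: fill all 25 → 75 left.
Gen-10/T1 (22): +20 → 55 left.
Gen-10 T2 at 19: fill all 15 → 40 left.
40 remain; put them into Gen-11 T1 at 18.
Total = 30×35 + 26×25 + 22×20 + 19×15 + 18×40 = 3145.

3145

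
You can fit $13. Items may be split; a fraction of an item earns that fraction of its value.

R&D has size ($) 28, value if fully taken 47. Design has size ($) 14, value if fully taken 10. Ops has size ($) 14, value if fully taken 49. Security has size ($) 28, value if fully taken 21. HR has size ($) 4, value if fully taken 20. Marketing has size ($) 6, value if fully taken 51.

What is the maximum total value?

Best value per unit of size first: Marketing 51/6≈8.5, HR 20/4≈5, Ops 49/14≈3.5, R&D 47/28≈1.68, Security 21/28≈0.75, Design 10/14≈0.714.
All 6 $ of Marketing fit (value 51) → 7 remain.
All 4 $ of HR fit (value 20) → 3 remain.
Only 3 $ remain; take 3/14 of Ops for value 49×3/14 = 10.5.
Total value = 81.5.

81.5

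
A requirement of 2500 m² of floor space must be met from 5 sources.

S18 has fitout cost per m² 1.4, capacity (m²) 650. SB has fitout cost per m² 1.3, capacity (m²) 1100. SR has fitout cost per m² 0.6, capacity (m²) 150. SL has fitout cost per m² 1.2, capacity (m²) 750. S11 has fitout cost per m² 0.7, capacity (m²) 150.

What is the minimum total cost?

3015

Use sources in increasing cost order.
SR (0.6): use full 150 → 2350 m² to go.
S11 at 0.7: take all 150 m² → 2200 still needed.
SL at 1.2: take all 750 m² → 1450 still needed.
SB (1.3): use full 1100 → 350 m² to go.
Take 350 from S18 at 1.4 to finish.
Cost = 150×0.6 + 150×0.7 + 750×1.2 + 1100×1.3 + 350×1.4 = 3015.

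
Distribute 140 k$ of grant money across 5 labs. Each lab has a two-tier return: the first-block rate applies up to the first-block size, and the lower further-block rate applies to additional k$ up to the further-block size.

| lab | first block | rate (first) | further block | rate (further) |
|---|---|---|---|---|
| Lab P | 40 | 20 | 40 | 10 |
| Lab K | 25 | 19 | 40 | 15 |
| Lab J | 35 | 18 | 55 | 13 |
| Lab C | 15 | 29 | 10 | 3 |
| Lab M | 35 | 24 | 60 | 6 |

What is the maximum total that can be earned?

3000

Order all 10 blocks by rate: Lab C/tier1 29 > Lab M/tier1 24 > Lab P/tier1 20 > Lab K/tier1 19 > Lab J/tier1 18 > Lab K/tier2 15 > Lab J/tier2 13 > Lab P/tier2 10 > Lab M/tier2 6 > Lab C/tier2 3.
Lab C/tier1 (29): +15 ; 125 left.
Lab M/tier1 (24): +35 ; 90 left.
Lab P tier1 at 20: fill all 40 ; 50 left.
Lab K/tier1 (19): +25 ; 25 left.
Lab J tier1 at 18: only 25 left, fill 25.
Total = 29×15 + 24×35 + 20×40 + 19×25 + 18×25 = 3000.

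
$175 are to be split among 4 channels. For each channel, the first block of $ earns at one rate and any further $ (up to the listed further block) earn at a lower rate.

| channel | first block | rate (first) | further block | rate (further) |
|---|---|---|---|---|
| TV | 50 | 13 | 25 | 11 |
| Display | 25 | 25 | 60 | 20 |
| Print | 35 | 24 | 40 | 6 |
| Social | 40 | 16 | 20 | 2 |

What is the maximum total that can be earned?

Order all 8 blocks by rate: Display/T1 25 > Print/T1 24 > Display/T2 20 > Social/T1 16 > TV/T1 13 > TV/T2 11 > Print/T2 6 > Social/T2 2.
Display T1 at 25: fill all 25 ; 150 left.
Fill Print T1 block (35 at 24) ; 115 left.
Fill Display T2 block (60 at 20) ; 55 left.
Social/T1 (16): +40 ; 15 left.
TV/T1: +15 of 50 at 13; pool empty.
Total = 25×25 + 24×35 + 20×60 + 16×40 + 13×15 = 3500.

3500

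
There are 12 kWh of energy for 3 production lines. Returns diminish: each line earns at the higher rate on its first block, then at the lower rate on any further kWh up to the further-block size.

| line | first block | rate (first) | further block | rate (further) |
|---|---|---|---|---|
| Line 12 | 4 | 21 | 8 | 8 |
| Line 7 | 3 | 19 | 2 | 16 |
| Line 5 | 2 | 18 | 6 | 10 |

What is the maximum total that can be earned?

219

Treat each block as its own option and order by rate: Line 12/first 21 > Line 7/first 19 > Line 5/first 18 > Line 7/second 16 > Line 5/second 10 > Line 12/second 8.
Line 12/first (21): +4 — 8 left.
Line 7/first (19): +3 — 5 left.
Fill Line 5 first block (2 at 18) — 3 left.
Line 7 second at 16: fill all 2 — 1 left.
Line 5 second at 10: only 1 left, fill 1.
Total = 21×4 + 19×3 + 18×2 + 16×2 + 10×1 = 219.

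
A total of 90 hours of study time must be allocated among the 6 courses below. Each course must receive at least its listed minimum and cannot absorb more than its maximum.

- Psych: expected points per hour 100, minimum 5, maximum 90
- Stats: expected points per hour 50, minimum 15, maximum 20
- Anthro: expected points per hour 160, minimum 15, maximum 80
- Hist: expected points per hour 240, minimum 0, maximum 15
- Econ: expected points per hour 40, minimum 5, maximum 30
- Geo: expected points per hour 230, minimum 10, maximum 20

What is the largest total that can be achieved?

Meeting every minimum uses 5+15+15+0+5+10 = 50 hours, leaving 40.
Highest expected points per hour first: Hist 240 > Geo 230 > Anthro 160 > Psych 100 > Stats 50 > Econ 40.
Hist takes 15 more to reach its cap of 15 — 25 left.
Give Geo 10 more to hit its cap of 20 — 15 left.
Anthro has room for 65 more but only 15 remain, so it gets 30.
Total = 100×5 + 50×15 + 160×30 + 240×15 + 40×5 + 230×20 = 14450.

14450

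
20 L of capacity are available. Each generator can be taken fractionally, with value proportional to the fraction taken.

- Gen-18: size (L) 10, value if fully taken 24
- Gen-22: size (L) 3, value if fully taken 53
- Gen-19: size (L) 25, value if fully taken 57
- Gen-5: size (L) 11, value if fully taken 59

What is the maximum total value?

Sort by value density: Gen-22 53/3≈17.7, Gen-5 59/11≈5.36, Gen-18 24/10≈2.4, Gen-19 57/25≈2.28.
Take all of Gen-22 (3 L, value 53) ; 17 L left.
Gen-5: take in full, 11 L for value 59 ; 6 left.
Fill the last 6 L with part of Gen-18: 6/10 of it earns 14.4.
Total value = 126.4.

126.4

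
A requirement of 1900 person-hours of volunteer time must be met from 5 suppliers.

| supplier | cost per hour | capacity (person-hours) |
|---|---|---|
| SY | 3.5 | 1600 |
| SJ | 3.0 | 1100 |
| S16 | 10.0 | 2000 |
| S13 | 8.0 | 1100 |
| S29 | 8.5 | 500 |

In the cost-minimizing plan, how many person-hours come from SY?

800

Fill from the cheapest supplier first.
Take 1100 from SJ at 3.0 → need 800 more.
SY at 3.5: take 800 of its 1600 → requirement met.
S13, S29, S16: unused.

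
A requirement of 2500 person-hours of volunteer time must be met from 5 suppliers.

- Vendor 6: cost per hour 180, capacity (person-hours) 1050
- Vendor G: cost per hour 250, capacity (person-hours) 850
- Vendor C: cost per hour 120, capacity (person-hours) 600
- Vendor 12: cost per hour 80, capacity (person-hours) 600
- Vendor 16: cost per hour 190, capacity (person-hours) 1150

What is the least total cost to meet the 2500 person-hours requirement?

356500

Use suppliers in increasing cost order.
Take 600 from Vendor 12 at 80 ; need 1900 more.
Take 600 from Vendor C at 120 ; need 1300 more.
Vendor 6 (180): use full 1050 ; 250 person-hours to go.
Vendor 16 at 190: take 250 of its 1150 ; requirement met.
Vendor G: unused.
Cost = 600×80 + 600×120 + 1050×180 + 250×190 = 356500.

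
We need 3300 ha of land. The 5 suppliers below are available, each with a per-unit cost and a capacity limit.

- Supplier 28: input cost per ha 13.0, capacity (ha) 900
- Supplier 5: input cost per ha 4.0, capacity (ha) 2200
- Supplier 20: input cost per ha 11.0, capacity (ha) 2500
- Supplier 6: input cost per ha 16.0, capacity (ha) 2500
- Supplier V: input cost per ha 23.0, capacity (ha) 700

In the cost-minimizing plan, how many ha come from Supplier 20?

1100

Fill from the cheapest supplier first.
Supplier 5 at 4.0: take all 2200 ha → 1100 still needed.
Take 1100 from Supplier 20 at 11.0 to finish.
Supplier 28, Supplier 6, Supplier V: unused.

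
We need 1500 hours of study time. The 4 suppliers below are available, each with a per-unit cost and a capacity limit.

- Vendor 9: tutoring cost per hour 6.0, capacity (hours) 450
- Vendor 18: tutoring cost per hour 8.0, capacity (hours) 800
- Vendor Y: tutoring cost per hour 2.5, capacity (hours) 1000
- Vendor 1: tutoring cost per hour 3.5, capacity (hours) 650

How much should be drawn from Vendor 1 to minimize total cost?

Cheapest first:
Take 1000 from Vendor Y at 2.5 — need 500 more.
Vendor 1 at 3.5: take 500 of its 650 — requirement met.
Vendor 9, Vendor 18: unused.

500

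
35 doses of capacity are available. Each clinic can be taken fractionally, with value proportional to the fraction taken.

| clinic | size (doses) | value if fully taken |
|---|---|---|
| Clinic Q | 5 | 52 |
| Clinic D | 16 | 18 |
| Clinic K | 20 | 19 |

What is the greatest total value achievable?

Best value per unit of size first: Clinic Q 52/5≈10.4, Clinic D 18/16≈1.12, Clinic K 19/20≈0.95.
Clinic Q: take in full, 5 doses for value 52 — 30 left.
Take all of Clinic D (16 doses, value 18) — 14 doses left.
14 doses left: a 14/20 share of Clinic K gives 19×14/20 = 13.3.
Total value = 83.3.

83.3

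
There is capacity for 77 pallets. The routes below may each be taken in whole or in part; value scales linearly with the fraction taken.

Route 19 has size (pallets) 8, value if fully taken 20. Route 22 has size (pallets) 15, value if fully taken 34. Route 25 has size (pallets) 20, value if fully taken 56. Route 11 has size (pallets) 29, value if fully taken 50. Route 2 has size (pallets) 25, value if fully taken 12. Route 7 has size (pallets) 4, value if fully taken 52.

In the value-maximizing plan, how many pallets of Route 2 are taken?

Sort by value density: Route 7 52/4≈13, Route 25 56/20≈2.8, Route 19 20/8≈2.5, Route 22 34/15≈2.27, Route 11 50/29≈1.72, Route 2 12/25≈0.48.
Route 7: take in full, 4 pallets for value 52 — 73 left.
Take all of Route 25 (20 pallets, value 56) — 53 pallets left.
All 8 pallets of Route 19 fit (value 20) — 45 remain.
All 15 pallets of Route 22 fit (value 34) — 30 remain.
Route 11: take in full, 29 pallets for value 50 — 1 left.
Only 1 pallets remain; take 1/25 of Route 2 for value 12×1/25 = 0.48.

1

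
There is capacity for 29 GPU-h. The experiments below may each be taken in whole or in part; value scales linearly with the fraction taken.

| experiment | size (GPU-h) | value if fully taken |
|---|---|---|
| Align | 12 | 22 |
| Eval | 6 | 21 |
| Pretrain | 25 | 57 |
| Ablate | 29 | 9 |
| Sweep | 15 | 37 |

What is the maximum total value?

76.24

Sort by value density: Eval 21/6≈3.5, Sweep 37/15≈2.47, Pretrain 57/25≈2.28, Align 22/12≈1.83, Ablate 9/29≈0.31.
Eval: take in full, 6 GPU-h for value 21 — 23 left.
Sweep: take in full, 15 GPU-h for value 37 — 8 left.
8 GPU-h left: a 8/25 share of Pretrain gives 57×8/25 = 18.24.
Total value = 76.24.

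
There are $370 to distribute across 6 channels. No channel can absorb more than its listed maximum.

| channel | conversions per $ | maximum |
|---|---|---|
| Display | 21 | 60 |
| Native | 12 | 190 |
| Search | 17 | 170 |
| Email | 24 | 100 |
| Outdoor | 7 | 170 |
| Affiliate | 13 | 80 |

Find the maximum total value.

7070

Highest conversions per $ first: Email 24 > Display 21 > Search 17 > Affiliate 13 > Native 12 > Outdoor 7.
Email: +100 to 100 (cap) — 270 left.
Display takes 60 to reach its cap of 60 — 210 left.
Search: +170 to 170 (cap) — 40 left.
Affiliate has room for 80 but only 40 remain, so it gets 40.
Total = 21×60 + 17×170 + 24×100 + 13×40 = 7070.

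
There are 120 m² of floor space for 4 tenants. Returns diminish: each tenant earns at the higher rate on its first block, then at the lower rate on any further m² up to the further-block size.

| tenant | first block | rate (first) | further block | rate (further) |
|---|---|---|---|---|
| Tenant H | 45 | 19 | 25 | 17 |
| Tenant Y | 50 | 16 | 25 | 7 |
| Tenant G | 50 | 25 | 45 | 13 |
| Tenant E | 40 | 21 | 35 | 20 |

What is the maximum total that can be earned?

Treat each block as its own option and order by rate: Tenant G/first 25 > Tenant E/first 21 > Tenant E/second 20 > Tenant H/first 19 > Tenant H/second 17 > Tenant Y/first 16 > Tenant G/second 13 > Tenant Y/second 7.
Fill Tenant G first block (50 at 25) → 70 left.
Tenant E first at 21: fill all 40 → 30 left.
Tenant E/second: +30 of 35 at 20; pool empty.
Total = 25×50 + 21×40 + 20×30 = 2690.

2690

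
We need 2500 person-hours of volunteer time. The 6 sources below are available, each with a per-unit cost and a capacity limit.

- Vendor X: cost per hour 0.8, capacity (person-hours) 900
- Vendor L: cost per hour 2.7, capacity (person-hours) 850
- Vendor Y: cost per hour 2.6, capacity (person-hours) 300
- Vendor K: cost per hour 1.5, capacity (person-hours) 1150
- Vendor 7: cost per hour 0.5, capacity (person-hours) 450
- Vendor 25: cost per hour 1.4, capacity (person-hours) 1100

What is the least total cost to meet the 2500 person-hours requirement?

Fill from the cheapest source first.
Vendor 7 at 0.5: take all 450 person-hours ; 2050 still needed.
Vendor X at 0.8: take all 900 person-hours ; 1150 still needed.
Vendor 25 (1.4): use full 1100 ; 50 person-hours to go.
Take 50 from Vendor K at 1.5 to finish.
Vendor Y, Vendor L: unused.
Cost = 450×0.5 + 900×0.8 + 1100×1.4 + 50×1.5 = 2560.

2560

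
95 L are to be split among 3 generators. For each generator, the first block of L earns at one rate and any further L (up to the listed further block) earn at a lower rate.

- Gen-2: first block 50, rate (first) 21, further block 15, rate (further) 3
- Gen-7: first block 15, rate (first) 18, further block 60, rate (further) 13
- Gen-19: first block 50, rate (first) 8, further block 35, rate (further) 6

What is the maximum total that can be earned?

Treat each block as its own option and order by rate: Gen-2/tier1 21 > Gen-7/tier1 18 > Gen-7/tier2 13 > Gen-19/tier1 8 > Gen-19/tier2 6 > Gen-2/tier2 3.
Gen-2 tier1 at 21: fill all 50 — 45 left.
Fill Gen-7 tier1 block (15 at 18) — 30 left.
Gen-7 tier2 at 13: only 30 left, fill 30.
Total = 21×50 + 18×15 + 13×30 = 1710.

1710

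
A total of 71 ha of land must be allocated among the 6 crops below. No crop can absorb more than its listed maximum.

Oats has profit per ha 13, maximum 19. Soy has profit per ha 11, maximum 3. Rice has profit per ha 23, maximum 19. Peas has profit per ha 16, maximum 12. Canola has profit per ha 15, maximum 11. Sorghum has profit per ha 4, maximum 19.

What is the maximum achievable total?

1102

Highest profit per ha first: Rice 23 > Peas 16 > Canola 15 > Oats 13 > Soy 11 > Sorghum 4.
Rice takes 19 to reach its cap of 19 — 52 left.
Give Peas 12 to hit its cap of 12 — 40 left.
Canola takes 11 to reach its cap of 11 — 29 left.
Give Oats 19 to hit its cap of 19 — 10 left.
Soy takes 3 to reach its cap of 3 — 7 left.
Only 7 left; Sorghum takes them to reach 7.
Total = 13×19 + 11×3 + 23×19 + 16×12 + 15×11 + 4×7 = 1102.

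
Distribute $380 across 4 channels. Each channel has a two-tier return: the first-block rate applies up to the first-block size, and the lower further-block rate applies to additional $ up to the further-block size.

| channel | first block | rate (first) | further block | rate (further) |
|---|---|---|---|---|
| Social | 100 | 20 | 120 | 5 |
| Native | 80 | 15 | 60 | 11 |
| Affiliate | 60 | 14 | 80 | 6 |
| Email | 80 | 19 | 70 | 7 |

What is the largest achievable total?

Treat each block as its own option and order by rate: Social/T1 20 > Email/T1 19 > Native/T1 15 > Affiliate/T1 14 > Native/T2 11 > Email/T2 7 > Affiliate/T2 6 > Social/T2 5.
Social/T1 (20): +100 ; 280 left.
Email T1 at 19: fill all 80 ; 200 left.
Fill Native T1 block (80 at 15) ; 120 left.
Affiliate T1 at 14: fill all 60 ; 60 left.
Fill Native T2 block (60 at 11) ; 0 left.
Total = 20×100 + 19×80 + 15×80 + 14×60 + 11×60 = 6220.

6220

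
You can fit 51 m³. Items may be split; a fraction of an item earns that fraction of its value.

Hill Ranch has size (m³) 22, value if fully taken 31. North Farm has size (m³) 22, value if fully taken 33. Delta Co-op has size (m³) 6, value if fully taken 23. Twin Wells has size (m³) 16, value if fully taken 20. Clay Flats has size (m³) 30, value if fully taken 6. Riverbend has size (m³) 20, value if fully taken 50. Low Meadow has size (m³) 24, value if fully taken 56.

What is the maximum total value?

Rank by value-to-size ratio: Delta Co-op 23/6≈3.83, Riverbend 50/20≈2.5, Low Meadow 56/24≈2.33, North Farm 33/22≈1.5, Hill Ranch 31/22≈1.41, Twin Wells 20/16≈1.25, Clay Flats 6/30≈0.2.
Take all of Delta Co-op (6 m³, value 23) — 45 m³ left.
All 20 m³ of Riverbend fit (value 50) — 25 remain.
All 24 m³ of Low Meadow fit (value 56) — 1 remain.
Fill the last 1 m³ with part of North Farm: 1/22 of it earns 1.5.
Total value = 130.5.

130.5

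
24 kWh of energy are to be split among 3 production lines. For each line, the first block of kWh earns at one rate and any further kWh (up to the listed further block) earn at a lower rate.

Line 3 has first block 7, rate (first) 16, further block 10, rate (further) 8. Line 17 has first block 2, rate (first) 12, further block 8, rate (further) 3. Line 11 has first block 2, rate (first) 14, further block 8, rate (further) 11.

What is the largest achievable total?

Treat each block as its own option and order by rate: Line 3/tier1 16 > Line 11/tier1 14 > Line 17/tier1 12 > Line 11/tier2 11 > Line 3/tier2 8 > Line 17/tier2 3.
Line 3 tier1 at 16: fill all 7 → 17 left.
Line 11/tier1 (14): +2 → 15 left.
Fill Line 17 tier1 block (2 at 12) → 13 left.
Fill Line 11 tier2 block (8 at 11) → 5 left.
5 remain; put them into Line 3 tier2 at 8.
Total = 16×7 + 14×2 + 12×2 + 11×8 + 8×5 = 292.

292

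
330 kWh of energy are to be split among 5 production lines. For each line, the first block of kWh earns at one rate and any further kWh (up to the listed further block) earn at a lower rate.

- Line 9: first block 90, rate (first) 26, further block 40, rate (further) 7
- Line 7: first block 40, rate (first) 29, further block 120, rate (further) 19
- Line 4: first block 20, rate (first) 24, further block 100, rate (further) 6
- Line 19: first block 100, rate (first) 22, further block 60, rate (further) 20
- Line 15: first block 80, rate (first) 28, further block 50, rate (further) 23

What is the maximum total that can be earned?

Treat each block as its own option and order by rate: Line 7/first 29 > Line 15/first 28 > Line 9/first 26 > Line 4/first 24 > Line 15/second 23 > Line 19/first 22 > Line 19/second 20 > Line 7/second 19 > Line 9/second 7 > Line 4/second 6.
Fill Line 7 first block (40 at 29) — 290 left.
Line 15/first (28): +80 — 210 left.
Line 9 first at 26: fill all 90 — 120 left.
Line 4/first (24): +20 — 100 left.
Line 15/second (23): +50 — 50 left.
Line 19 first at 22: only 50 left, fill 50.
Total = 29×40 + 28×80 + 26×90 + 24×20 + 23×50 + 22×50 = 8470.

8470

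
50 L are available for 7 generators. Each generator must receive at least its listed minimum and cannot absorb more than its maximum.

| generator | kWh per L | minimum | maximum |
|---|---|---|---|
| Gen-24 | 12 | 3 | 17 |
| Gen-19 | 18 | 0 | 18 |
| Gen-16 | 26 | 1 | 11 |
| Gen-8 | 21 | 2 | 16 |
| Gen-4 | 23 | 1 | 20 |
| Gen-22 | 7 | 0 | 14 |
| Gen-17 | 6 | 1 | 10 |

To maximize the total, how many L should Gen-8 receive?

15

Meeting every minimum uses 3+0+1+2+1+0+1 = 8 L, leaving 42.
Rank by kWh per L: Gen-16 26 > Gen-4 23 > Gen-8 21 > Gen-19 18 > Gen-24 12 > Gen-22 7 > Gen-17 6.
Give Gen-16 10 more to hit its cap of 11 ; 32 left.
Give Gen-4 19 more to hit its cap of 20 ; 13 left.
Gen-8 has room for 14 more but only 13 remain, so it gets 15.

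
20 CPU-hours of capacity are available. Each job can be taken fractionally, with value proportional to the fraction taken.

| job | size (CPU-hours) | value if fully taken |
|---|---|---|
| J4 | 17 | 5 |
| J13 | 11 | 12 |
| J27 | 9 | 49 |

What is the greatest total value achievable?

Rank by value-to-size ratio: J27 49/9≈5.44, J13 12/11≈1.09, J4 5/17≈0.294.
J27: take in full, 9 CPU-hours for value 49 — 11 left.
Take all of J13 (11 CPU-hours, value 12) — 0 CPU-hours left.
Total value = 61.

61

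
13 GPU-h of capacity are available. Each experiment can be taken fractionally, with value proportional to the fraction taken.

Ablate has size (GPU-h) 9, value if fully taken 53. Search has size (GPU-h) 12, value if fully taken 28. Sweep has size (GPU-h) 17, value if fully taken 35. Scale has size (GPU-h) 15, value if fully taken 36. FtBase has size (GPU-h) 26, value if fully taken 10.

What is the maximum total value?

62.6

Best value per unit of size first: Ablate 53/9≈5.89, Scale 36/15≈2.4, Search 28/12≈2.33, Sweep 35/17≈2.06, FtBase 10/26≈0.385.
Take all of Ablate (9 GPU-h, value 53) → 4 GPU-h left.
Only 4 GPU-h remain; take 4/15 of Scale for value 36×4/15 = 9.6.
Total value = 62.6.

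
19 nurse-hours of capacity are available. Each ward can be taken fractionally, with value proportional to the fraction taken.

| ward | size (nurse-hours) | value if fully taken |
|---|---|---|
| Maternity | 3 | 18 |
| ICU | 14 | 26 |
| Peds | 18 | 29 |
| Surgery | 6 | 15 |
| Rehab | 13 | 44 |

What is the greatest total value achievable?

Sort by value density: Maternity 18/3≈6, Rehab 44/13≈3.38, Surgery 15/6≈2.5, ICU 26/14≈1.86, Peds 29/18≈1.61.
All 3 nurse-hours of Maternity fit (value 18) → 16 remain.
Rehab: take in full, 13 nurse-hours for value 44 → 3 left.
Only 3 nurse-hours remain; take 3/6 of Surgery for value 15×3/6 = 7.5.
Total value = 69.5.

69.5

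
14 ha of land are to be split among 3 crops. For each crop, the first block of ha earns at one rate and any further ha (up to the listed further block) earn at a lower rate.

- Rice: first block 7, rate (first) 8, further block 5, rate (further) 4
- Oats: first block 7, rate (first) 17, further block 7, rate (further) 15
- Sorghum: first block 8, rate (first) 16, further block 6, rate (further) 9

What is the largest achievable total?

231

Order all 6 blocks by rate: Oats/tier1 17 > Sorghum/tier1 16 > Oats/tier2 15 > Sorghum/tier2 9 > Rice/tier1 8 > Rice/tier2 4.
Fill Oats tier1 block (7 at 17) ; 7 left.
7 remain; put them into Sorghum tier1 at 16.
Total = 17×7 + 16×7 = 231.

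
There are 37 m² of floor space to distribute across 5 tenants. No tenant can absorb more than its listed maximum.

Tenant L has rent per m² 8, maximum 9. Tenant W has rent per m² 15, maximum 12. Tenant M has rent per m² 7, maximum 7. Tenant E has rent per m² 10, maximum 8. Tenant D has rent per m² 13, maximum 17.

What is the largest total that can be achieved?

Highest rent per m² first: Tenant W 15 > Tenant D 13 > Tenant E 10 > Tenant L 8 > Tenant M 7.
Tenant W: +12 to 12 (cap) ; 25 left.
Tenant D: +17 to 17 (cap) ; 8 left.
Give Tenant E 8 to hit its cap of 8 ; 0 left.
Total = 15×12 + 10×8 + 13×17 = 481.

481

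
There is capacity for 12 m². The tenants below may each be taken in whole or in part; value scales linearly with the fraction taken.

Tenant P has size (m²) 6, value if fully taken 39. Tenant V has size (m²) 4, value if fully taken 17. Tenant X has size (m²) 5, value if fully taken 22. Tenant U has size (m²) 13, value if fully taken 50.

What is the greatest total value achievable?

Rank by value-to-size ratio: Tenant P 39/6≈6.5, Tenant X 22/5≈4.4, Tenant V 17/4≈4.25, Tenant U 50/13≈3.85.
Take all of Tenant P (6 m², value 39) ; 6 m² left.
All 5 m² of Tenant X fit (value 22) ; 1 remain.
Only 1 m² remain; take 1/4 of Tenant V for value 17×1/4 = 4.25.
Total value = 65.25.

65.25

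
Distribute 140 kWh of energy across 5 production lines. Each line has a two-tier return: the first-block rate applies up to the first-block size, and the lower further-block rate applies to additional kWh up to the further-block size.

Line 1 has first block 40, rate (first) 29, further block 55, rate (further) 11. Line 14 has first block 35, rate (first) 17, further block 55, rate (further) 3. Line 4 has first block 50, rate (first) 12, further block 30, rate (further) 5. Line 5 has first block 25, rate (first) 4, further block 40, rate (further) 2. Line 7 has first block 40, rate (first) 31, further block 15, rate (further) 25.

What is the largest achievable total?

3490

Order all 10 blocks by rate: Line 7/T1 31 > Line 1/T1 29 > Line 7/T2 25 > Line 14/T1 17 > Line 4/T1 12 > Line 1/T2 11 > Line 4/T2 5 > Line 5/T1 4 > Line 14/T2 3 > Line 5/T2 2.
Line 7/T1 (31): +40 → 100 left.
Line 1 T1 at 29: fill all 40 → 60 left.
Line 7 T2 at 25: fill all 15 → 45 left.
Line 14/T1 (17): +35 → 10 left.
Line 4 T1 at 12: only 10 left, fill 10.
Total = 31×40 + 29×40 + 25×15 + 17×35 + 12×10 = 3490.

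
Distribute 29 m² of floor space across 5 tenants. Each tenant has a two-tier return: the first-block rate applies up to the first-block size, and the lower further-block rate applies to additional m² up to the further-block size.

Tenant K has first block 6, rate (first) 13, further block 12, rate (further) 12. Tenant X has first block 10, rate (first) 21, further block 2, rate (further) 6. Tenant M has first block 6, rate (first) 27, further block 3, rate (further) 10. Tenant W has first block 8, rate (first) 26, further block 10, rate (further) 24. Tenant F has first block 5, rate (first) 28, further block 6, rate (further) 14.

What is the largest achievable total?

Treat each block as its own option and order by rate: Tenant F/first 28 > Tenant M/first 27 > Tenant W/first 26 > Tenant W/second 24 > Tenant X/first 21 > Tenant F/second 14 > Tenant K/first 13 > Tenant K/second 12 > Tenant M/second 10 > Tenant X/second 6.
Fill Tenant F first block (5 at 28) → 24 left.
Fill Tenant M first block (6 at 27) → 18 left.
Tenant W first at 26: fill all 8 → 10 left.
Tenant W second at 24: fill all 10 → 0 left.
Total = 28×5 + 27×6 + 26×8 + 24×10 = 750.

750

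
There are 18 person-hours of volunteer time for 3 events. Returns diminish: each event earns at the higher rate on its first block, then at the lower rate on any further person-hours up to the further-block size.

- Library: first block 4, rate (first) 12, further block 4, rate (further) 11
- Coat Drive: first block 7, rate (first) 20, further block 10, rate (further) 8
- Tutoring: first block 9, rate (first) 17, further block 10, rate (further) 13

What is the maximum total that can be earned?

Rank every tier by rate: Coat Drive/T1 20 > Tutoring/T1 17 > Tutoring/T2 13 > Library/T1 12 > Library/T2 11 > Coat Drive/T2 8.
Fill Coat Drive T1 block (7 at 20) — 11 left.
Fill Tutoring T1 block (9 at 17) — 2 left.
2 remain; put them into Tutoring T2 at 13.
Total = 20×7 + 17×9 + 13×2 = 319.

319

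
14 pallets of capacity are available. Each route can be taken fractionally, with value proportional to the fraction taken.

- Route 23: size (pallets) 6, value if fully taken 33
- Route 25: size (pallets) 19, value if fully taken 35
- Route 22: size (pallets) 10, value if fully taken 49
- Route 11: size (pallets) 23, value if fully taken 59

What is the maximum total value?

72.2

Sort by value density: Route 23 33/6≈5.5, Route 22 49/10≈4.9, Route 11 59/23≈2.57, Route 25 35/19≈1.84.
All 6 pallets of Route 23 fit (value 33) → 8 remain.
8 pallets left: a 8/10 share of Route 22 gives 49×8/10 = 39.2.
Total value = 72.2.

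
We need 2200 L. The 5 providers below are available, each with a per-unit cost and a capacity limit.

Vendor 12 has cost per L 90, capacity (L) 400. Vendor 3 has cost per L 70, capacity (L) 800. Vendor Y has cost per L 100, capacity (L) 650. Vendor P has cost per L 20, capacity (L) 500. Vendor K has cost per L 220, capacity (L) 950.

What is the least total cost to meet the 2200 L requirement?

Use providers in increasing cost order.
Vendor P (20): use full 500 ; 1700 L to go.
Take 800 from Vendor 3 at 70 ; need 900 more.
Vendor 12 (90): use full 400 ; 500 L to go.
Vendor Y at 100: take 500 of its 650 ; requirement met.
Vendor K: unused.
Cost = 500×20 + 800×70 + 400×90 + 500×100 = 152000.

152000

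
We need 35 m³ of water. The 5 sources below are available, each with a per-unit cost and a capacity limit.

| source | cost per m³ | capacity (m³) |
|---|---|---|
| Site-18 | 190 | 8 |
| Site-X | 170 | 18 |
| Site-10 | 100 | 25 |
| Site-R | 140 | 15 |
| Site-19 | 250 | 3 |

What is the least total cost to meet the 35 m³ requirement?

Use sources in increasing cost order.
Take 25 from Site-10 at 100 ; need 10 more.
Take 10 from Site-R at 140 to finish.
Site-X, Site-18, Site-19: unused.
Cost = 25×100 + 10×140 = 3900.

3900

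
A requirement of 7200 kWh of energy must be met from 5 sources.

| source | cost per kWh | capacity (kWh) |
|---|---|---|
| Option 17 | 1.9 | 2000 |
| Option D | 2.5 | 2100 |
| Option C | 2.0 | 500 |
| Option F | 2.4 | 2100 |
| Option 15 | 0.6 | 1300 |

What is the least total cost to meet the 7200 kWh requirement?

13870

Cheapest first:
Option 15 at 0.6: take all 1300 kWh — 5900 still needed.
Option 17 at 1.9: take all 2000 kWh — 3900 still needed.
Option C at 2.0: take all 500 kWh — 3400 still needed.
Take 2100 from Option F at 2.4 — need 1300 more.
Option D at 2.5: take 1300 of its 2100 — requirement met.
Cost = 1300×0.6 + 2000×1.9 + 500×2.0 + 2100×2.4 + 1300×2.5 = 13870.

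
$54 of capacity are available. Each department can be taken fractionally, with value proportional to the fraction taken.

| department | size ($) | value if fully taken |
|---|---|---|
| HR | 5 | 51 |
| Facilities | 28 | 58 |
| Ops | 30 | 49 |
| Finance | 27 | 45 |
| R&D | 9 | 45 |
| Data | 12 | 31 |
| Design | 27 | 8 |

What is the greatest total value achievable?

185

Rank by value-to-size ratio: HR 51/5≈10.2, R&D 45/9≈5, Data 31/12≈2.58, Facilities 58/28≈2.07, Finance 45/27≈1.67, Ops 49/30≈1.63, Design 8/27≈0.296.
HR: take in full, 5 $ for value 51 ; 49 left.
All 9 $ of R&D fit (value 45) ; 40 remain.
Take all of Data (12 $, value 31) ; 28 $ left.
Take all of Facilities (28 $, value 58) ; 0 $ left.
Total value = 185.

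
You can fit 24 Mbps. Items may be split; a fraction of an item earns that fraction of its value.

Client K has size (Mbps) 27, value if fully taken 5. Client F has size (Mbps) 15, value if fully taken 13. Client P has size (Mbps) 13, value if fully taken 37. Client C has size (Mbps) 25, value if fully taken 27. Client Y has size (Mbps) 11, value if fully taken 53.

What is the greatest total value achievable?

Rank by value-to-size ratio: Client Y 53/11≈4.82, Client P 37/13≈2.85, Client C 27/25≈1.08, Client F 13/15≈0.867, Client K 5/27≈0.185.
Take all of Client Y (11 Mbps, value 53) → 13 Mbps left.
Take all of Client P (13 Mbps, value 37) → 0 Mbps left.
Total value = 90.

90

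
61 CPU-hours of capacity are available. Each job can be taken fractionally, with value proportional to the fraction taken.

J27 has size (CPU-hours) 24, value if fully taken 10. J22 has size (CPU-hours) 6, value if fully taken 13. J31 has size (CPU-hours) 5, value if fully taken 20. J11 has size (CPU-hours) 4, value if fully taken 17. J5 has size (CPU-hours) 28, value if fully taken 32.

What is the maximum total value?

Rank by value-to-size ratio: J11 17/4≈4.25, J31 20/5≈4, J22 13/6≈2.17, J5 32/28≈1.14, J27 10/24≈0.417.
J11: take in full, 4 CPU-hours for value 17 ; 57 left.
Take all of J31 (5 CPU-hours, value 20) ; 52 CPU-hours left.
Take all of J22 (6 CPU-hours, value 13) ; 46 CPU-hours left.
Take all of J5 (28 CPU-hours, value 32) ; 18 CPU-hours left.
Only 18 CPU-hours remain; take 18/24 of J27 for value 10×18/24 = 7.5.
Total value = 89.5.

89.5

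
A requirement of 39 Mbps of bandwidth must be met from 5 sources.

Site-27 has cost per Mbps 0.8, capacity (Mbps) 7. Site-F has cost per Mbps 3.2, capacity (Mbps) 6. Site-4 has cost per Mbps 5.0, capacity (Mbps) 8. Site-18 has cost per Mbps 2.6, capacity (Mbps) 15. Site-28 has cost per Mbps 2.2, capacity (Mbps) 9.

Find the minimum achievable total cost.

Use sources in increasing cost order.
Site-27 (0.8): use full 7 ; 32 Mbps to go.
Site-28 at 2.2: take all 9 Mbps ; 23 still needed.
Site-18 at 2.6: take all 15 Mbps ; 8 still needed.
Take 6 from Site-F at 3.2 ; need 2 more.
Take 2 from Site-4 at 5.0 to finish.
Cost = 7×0.8 + 9×2.2 + 15×2.6 + 6×3.2 + 2×5.0 = 93.6.

93.6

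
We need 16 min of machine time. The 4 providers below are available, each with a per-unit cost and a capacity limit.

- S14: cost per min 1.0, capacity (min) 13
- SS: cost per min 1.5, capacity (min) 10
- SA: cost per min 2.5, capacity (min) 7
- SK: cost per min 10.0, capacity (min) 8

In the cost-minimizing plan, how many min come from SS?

Use providers in increasing cost order.
S14 at 1.0: take all 13 min ; 3 still needed.
Take 3 from SS at 1.5 to finish.
SA, SK: unused.

3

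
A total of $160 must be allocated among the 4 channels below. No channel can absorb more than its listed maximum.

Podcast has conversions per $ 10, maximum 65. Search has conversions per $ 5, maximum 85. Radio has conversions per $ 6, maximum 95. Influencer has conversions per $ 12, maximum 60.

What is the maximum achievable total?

1580

Rank by conversions per $: Influencer 12 > Podcast 10 > Radio 6 > Search 5.
Influencer takes 60 to reach its cap of 60 → 100 left.
Podcast takes 65 to reach its cap of 65 → 35 left.
Radio: +35 (room for 95) → 35. Pool exhausted.
Total = 10×65 + 6×35 + 12×60 = 1580.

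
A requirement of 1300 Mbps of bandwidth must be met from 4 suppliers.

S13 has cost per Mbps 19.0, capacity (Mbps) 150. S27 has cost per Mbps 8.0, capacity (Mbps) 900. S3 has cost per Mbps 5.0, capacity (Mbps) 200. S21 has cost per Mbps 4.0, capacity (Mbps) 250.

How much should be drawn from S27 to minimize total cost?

Use suppliers in increasing cost order.
Take 250 from S21 at 4.0 → need 1050 more.
S3 (5.0): use full 200 → 850 Mbps to go.
S27 (8.0): take the remaining 850 → done.
S13: unused.

850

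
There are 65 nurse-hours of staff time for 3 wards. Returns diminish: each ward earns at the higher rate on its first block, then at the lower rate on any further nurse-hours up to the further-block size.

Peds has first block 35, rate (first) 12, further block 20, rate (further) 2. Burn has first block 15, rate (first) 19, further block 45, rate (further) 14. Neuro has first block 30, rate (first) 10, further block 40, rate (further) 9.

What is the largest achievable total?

975

Rank every tier by rate: Burn/tier1 19 > Burn/tier2 14 > Peds/tier1 12 > Neuro/tier1 10 > Neuro/tier2 9 > Peds/tier2 2.
Burn/tier1 (19): +15 → 50 left.
Burn tier2 at 14: fill all 45 → 5 left.
5 remain; put them into Peds tier1 at 12.
Total = 19×15 + 14×45 + 12×5 = 975.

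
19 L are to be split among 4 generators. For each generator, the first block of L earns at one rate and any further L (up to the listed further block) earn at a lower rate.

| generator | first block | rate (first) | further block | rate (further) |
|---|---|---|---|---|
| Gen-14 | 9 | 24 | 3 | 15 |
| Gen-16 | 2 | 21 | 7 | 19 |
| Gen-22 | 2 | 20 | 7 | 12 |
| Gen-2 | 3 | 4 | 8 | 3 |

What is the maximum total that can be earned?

412

Order all 8 blocks by rate: Gen-14/T1 24 > Gen-16/T1 21 > Gen-22/T1 20 > Gen-16/T2 19 > Gen-14/T2 15 > Gen-22/T2 12 > Gen-2/T1 4 > Gen-2/T2 3.
Gen-14 T1 at 24: fill all 9 ; 10 left.
Gen-16/T1 (21): +2 ; 8 left.
Gen-22/T1 (20): +2 ; 6 left.
Gen-16 T2 at 19: only 6 left, fill 6.
Total = 24×9 + 21×2 + 20×2 + 19×6 = 412.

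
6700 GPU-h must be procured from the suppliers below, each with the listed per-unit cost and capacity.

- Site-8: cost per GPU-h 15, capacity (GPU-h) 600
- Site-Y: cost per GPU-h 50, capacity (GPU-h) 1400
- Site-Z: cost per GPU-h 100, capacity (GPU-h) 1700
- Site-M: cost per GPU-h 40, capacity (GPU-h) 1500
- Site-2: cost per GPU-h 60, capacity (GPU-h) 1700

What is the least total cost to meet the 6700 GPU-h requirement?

Cheapest first:
Site-8 at 15: take all 600 GPU-h — 6100 still needed.
Site-M (40): use full 1500 — 4600 GPU-h to go.
Site-Y (50): use full 1400 — 3200 GPU-h to go.
Site-2 (60): use full 1700 — 1500 GPU-h to go.
Site-Z at 100: take 1500 of its 1700 — requirement met.
Cost = 600×15 + 1500×40 + 1400×50 + 1700×60 + 1500×100 = 391000.

391000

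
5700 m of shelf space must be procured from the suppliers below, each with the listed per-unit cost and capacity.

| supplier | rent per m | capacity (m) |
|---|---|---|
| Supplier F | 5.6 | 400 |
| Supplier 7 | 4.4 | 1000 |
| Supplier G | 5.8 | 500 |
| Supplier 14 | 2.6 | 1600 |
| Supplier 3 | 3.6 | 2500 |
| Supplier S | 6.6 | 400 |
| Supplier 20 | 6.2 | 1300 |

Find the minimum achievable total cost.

20960

Cheapest first:
Supplier 14 (2.6): use full 1600 → 4100 m to go.
Supplier 3 (3.6): use full 2500 → 1600 m to go.
Supplier 7 (4.4): use full 1000 → 600 m to go.
Supplier F (5.6): use full 400 → 200 m to go.
Supplier G at 5.8: take 200 of its 500 → requirement met.
Supplier 20, Supplier S: unused.
Cost = 1600×2.6 + 2500×3.6 + 1000×4.4 + 400×5.6 + 200×5.8 = 20960.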